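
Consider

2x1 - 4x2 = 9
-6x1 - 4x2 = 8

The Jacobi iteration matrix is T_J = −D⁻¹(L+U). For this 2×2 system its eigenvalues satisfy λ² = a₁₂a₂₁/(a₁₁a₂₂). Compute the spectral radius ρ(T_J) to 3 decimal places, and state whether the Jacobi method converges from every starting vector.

a₁₂a₂₁/(a₁₁a₂₂) = (-4)·(-6) / ((2)·(-4)) = -3.000000
ρ = √|-3.000000| = √3.000000 = 1.732
ρ > 1, so Jacobi diverges

1.732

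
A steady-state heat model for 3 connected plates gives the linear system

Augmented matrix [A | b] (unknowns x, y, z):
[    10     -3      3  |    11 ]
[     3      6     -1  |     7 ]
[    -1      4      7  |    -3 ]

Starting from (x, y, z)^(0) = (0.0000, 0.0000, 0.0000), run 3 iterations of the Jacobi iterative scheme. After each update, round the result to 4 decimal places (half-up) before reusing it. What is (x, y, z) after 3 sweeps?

(1.5450, 0.2210, -0.5146)

Iteration 1:
  x = (11 - (-3)·0.0000 - (3)·0.0000) / (10) = 1.1000
  y = (7 - (3)·0.0000 - (-1)·0.0000) / (6) = 1.1667
  z = (-3 - (-1)·0.0000 - (4)·0.0000) / (7) = -0.4286
Iteration 2:
  x = (11 - (-3)·1.1667 - (3)·-0.4286) / (10) = 1.5786
  y = (7 - (3)·1.1000 - (-1)·-0.4286) / (6) = 0.5452
  z = (-3 - (-1)·1.1000 - (4)·1.1667) / (7) = -0.9381
Iteration 3:
  x = (11 - (-3)·0.5452 - (3)·-0.9381) / (10) = 1.5450
  y = (7 - (3)·1.5786 - (-1)·-0.9381) / (6) = 0.2210
  z = (-3 - (-1)·1.5786 - (4)·0.5452) / (7) = -0.5146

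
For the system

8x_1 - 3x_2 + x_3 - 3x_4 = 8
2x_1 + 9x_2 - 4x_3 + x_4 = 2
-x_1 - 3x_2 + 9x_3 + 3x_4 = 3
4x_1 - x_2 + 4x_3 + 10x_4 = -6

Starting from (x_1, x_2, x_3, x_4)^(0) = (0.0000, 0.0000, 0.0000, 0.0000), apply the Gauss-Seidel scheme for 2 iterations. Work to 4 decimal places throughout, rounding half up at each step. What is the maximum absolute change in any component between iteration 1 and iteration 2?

Iteration 1:
  x_1 = (8 - (-3)·0.0000 - (1)·0.0000 - (-3)·0.0000) / (8) = 1.0000
  x_2 = (2 - (2)·1.0000 - (-4)·0.0000 - (1)·0.0000) / (9) = 0.0000
  x_3 = (3 - (-1)·1.0000 - (-3)·0.0000 - (3)·0.0000) / (9) = 0.4444
  x_4 = (-6 - (4)·1.0000 - (-1)·0.0000 - (4)·0.4444) / (10) = -1.1778
Iteration 2:
  x_1 = (8 - (-3)·0.0000 - (1)·0.4444 - (-3)·-1.1778) / (8) = 0.5028
  x_2 = (2 - (2)·0.5028 - (-4)·0.4444 - (1)·-1.1778) / (9) = 0.4389
  x_3 = (3 - (-1)·0.5028 - (-3)·0.4389 - (3)·-1.1778) / (9) = 0.9281
  x_4 = (-6 - (4)·0.5028 - (-1)·0.4389 - (4)·0.9281) / (10) = -1.1285
Change: (-0.4972, 0.4389, 0.4837, 0.0493) → max |·| = 0.4972

0.4972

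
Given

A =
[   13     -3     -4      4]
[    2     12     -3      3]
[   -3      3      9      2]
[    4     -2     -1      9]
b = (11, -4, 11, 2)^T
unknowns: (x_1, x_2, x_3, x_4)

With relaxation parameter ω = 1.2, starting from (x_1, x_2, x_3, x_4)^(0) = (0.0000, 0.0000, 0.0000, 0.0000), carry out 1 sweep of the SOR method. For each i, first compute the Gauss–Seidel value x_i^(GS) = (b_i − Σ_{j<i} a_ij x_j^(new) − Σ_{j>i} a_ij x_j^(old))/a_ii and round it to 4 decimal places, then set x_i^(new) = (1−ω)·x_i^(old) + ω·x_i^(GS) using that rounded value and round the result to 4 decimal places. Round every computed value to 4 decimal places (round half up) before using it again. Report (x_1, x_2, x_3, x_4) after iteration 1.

(1.0154, -0.6031, 2.1140, -0.1538)

Iteration 1:
  x_1: GS value = (11 - (-3)·0.0000 - (-4)·0.0000 - (4)·0.0000) / (13) = 0.8462;  x_1 ← (1−ω)·0.0000 + ω·0.8462 = 1.0154
  x_2: GS value = (-4 - (2)·1.0154 - (-3)·0.0000 - (3)·0.0000) / (12) = -0.5026;  x_2 ← (1−ω)·0.0000 + ω·-0.5026 = -0.6031
  x_3: GS value = (11 - (-3)·1.0154 - (3)·-0.6031 - (2)·0.0000) / (9) = 1.7617;  x_3 ← (1−ω)·0.0000 + ω·1.7617 = 2.1140
  x_4: GS value = (2 - (4)·1.0154 - (-2)·-0.6031 - (-1)·2.1140) / (9) = -0.1282;  x_4 ← (1−ω)·0.0000 + ω·-0.1282 = -0.1538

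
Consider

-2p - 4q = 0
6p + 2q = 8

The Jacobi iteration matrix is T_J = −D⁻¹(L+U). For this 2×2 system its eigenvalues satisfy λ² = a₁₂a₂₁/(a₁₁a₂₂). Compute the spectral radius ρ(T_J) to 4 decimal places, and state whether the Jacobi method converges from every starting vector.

2.4495

a₁₂a₂₁/(a₁₁a₂₂) = (-4)·(6) / ((-2)·(2)) = 6.000000
ρ = √|6.000000| = √6.000000 = 2.4495
ρ > 1, so Jacobi diverges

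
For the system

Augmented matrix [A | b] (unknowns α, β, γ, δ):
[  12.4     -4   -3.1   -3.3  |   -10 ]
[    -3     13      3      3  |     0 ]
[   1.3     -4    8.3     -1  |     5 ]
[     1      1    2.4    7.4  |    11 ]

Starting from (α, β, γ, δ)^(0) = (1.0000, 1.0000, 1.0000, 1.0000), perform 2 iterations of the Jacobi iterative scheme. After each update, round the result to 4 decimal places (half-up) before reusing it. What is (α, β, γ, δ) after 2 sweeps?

Iteration 1:
  α = (-10 - (-4)·1.0000 - (-3.1)·1.0000 - (-3.3)·1.0000) / (12.4) = 0.0323
  β = (0 - (-3)·1.0000 - (3)·1.0000 - (3)·1.0000) / (13) = -0.2308
  γ = (5 - (1.3)·1.0000 - (-4)·1.0000 - (-1)·1.0000) / (8.3) = 1.0482
  δ = (11 - (1)·1.0000 - (1)·1.0000 - (2.4)·1.0000) / (7.4) = 0.8919
Iteration 2:
  α = (-10 - (-4)·-0.2308 - (-3.1)·1.0482 - (-3.3)·0.8919) / (12.4) = -0.3815
  β = (0 - (-3)·0.0323 - (3)·1.0482 - (3)·0.8919) / (13) = -0.4403
  γ = (5 - (1.3)·0.0323 - (-4)·-0.2308 - (-1)·0.8919) / (8.3) = 0.5936
  δ = (11 - (1)·0.0323 - (1)·-0.2308 - (2.4)·1.0482) / (7.4) = 1.1734

(-0.3815, -0.4403, 0.5936, 1.1734)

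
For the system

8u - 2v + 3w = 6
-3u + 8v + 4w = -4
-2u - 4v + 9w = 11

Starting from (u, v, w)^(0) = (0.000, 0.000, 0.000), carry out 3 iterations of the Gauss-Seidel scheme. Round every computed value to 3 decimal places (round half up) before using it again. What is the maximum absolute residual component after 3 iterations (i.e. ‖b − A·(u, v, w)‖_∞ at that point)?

Iteration 1:
  u = (6 - (-2)·0.000 - (3)·0.000) / (8) = 0.750
  v = (-4 - (-3)·0.750 - (4)·0.000) / (8) = -0.219
  w = (11 - (-2)·0.750 - (-4)·-0.219) / (9) = 1.292
Iteration 2:
  u = (6 - (-2)·-0.219 - (3)·1.292) / (8) = 0.211
  v = (-4 - (-3)·0.211 - (4)·1.292) / (8) = -1.067
  w = (11 - (-2)·0.211 - (-4)·-1.067) / (9) = 0.795
Iteration 3:
  u = (6 - (-2)·-1.067 - (3)·0.795) / (8) = 0.185
  v = (-4 - (-3)·0.185 - (4)·0.795) / (8) = -0.828
  w = (11 - (-2)·0.185 - (-4)·-0.828) / (9) = 0.895
Residual b − A·x = (0.179, -0.401, 0.003); ∞-norm = 0.401

0.401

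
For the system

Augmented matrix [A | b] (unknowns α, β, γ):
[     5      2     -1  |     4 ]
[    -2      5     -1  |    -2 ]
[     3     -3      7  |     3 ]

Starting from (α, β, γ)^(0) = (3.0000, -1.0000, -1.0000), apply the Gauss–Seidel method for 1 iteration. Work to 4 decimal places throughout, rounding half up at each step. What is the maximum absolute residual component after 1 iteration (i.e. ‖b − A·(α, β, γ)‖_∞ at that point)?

0.9143

Iteration 1:
  α = (4 - (2)·-1.0000 - (-1)·-1.0000) / (5) = 1.0000
  β = (-2 - (-2)·1.0000 - (-1)·-1.0000) / (5) = -0.2000
  γ = (3 - (3)·1.0000 - (-3)·-0.2000) / (7) = -0.0857
Residual b − A·x = (-0.6857, 0.9143, -0.0001); ∞-norm = 0.9143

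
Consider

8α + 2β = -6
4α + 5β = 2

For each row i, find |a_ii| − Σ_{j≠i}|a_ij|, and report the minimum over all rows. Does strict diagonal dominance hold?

row 1: |8| − (2) = 6
row 2: |5| − (4) = 1
minimum over rows = 1 → strictly diagonally dominant (convergence guaranteed)

1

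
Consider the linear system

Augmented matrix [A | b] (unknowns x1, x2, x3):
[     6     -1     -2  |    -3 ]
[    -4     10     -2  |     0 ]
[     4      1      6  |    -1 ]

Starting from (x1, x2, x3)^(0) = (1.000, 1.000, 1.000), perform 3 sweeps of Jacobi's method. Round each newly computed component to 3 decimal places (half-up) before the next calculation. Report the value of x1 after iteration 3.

Iteration 1:
  x1 = (-3 - (-1)·1.000 - (-2)·1.000) / (6) = 0.000
  x2 = (0 - (-4)·1.000 - (-2)·1.000) / (10) = 0.600
  x3 = (-1 - (4)·1.000 - (1)·1.000) / (6) = -1.000
Iteration 2:
  x1 = (-3 - (-1)·0.600 - (-2)·-1.000) / (6) = -0.733
  x2 = (0 - (-4)·0.000 - (-2)·-1.000) / (10) = -0.200
  x3 = (-1 - (4)·0.000 - (1)·0.600) / (6) = -0.267
Iteration 3:
  x1 = (-3 - (-1)·-0.200 - (-2)·-0.267) / (6) = -0.622
  x2 = (0 - (-4)·-0.733 - (-2)·-0.267) / (10) = -0.347
  x3 = (-1 - (4)·-0.733 - (1)·-0.200) / (6) = 0.355

-0.622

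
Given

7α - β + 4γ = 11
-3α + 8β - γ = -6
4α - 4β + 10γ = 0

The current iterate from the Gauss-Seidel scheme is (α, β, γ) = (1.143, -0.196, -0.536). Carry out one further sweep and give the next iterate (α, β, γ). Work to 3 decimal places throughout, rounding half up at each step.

One sweep:
  α = (11 - (-1)·-0.196 - (4)·-0.536) / (7) = 1.850
  β = (-6 - (-3)·1.850 - (-1)·-0.536) / (8) = -0.123
  γ = (0 - (4)·1.850 - (-4)·-0.123) / (10) = -0.789

(1.850, -0.123, -0.789)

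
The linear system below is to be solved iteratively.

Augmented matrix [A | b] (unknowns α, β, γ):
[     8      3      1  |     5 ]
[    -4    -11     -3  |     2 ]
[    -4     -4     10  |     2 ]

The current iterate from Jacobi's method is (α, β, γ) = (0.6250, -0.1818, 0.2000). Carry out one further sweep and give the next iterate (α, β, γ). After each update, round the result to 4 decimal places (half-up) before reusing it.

(0.6682, -0.4636, 0.3773)

One sweep:
  α = (5 - (3)·-0.1818 - (1)·0.2000) / (8) = 0.6682
  β = (2 - (-4)·0.6250 - (-3)·0.2000) / (-11) = -0.4636
  γ = (2 - (-4)·0.6250 - (-4)·-0.1818) / (10) = 0.3773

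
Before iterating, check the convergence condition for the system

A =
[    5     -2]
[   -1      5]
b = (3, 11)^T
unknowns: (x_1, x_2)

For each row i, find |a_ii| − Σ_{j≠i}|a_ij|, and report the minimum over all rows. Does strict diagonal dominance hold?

row 1: |5| − (2) = 3
row 2: |5| − (1) = 4
minimum over rows = 3 → strictly diagonally dominant (convergence guaranteed)

3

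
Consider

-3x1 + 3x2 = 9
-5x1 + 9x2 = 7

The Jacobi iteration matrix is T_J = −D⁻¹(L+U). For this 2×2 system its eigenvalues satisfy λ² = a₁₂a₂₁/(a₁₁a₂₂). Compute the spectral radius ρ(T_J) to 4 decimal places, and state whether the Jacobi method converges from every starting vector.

0.7454

a₁₂a₂₁/(a₁₁a₂₂) = (3)·(-5) / ((-3)·(9)) = 0.555556
ρ = √|0.555556| = √0.555556 = 0.7454
ρ < 1, so Jacobi converges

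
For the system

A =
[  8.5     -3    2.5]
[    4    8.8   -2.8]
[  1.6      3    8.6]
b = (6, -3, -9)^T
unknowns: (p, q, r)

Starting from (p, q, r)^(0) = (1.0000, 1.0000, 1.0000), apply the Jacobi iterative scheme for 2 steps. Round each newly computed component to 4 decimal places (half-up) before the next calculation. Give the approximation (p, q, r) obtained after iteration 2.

Iteration 1:
  p = (6 - (-3)·1.0000 - (2.5)·1.0000) / (8.5) = 0.7647
  q = (-3 - (4)·1.0000 - (-2.8)·1.0000) / (8.8) = -0.4773
  r = (-9 - (1.6)·1.0000 - (3)·1.0000) / (8.6) = -1.5814
Iteration 2:
  p = (6 - (-3)·-0.4773 - (2.5)·-1.5814) / (8.5) = 1.0025
  q = (-3 - (4)·0.7647 - (-2.8)·-1.5814) / (8.8) = -1.1917
  r = (-9 - (1.6)·0.7647 - (3)·-0.4773) / (8.6) = -1.0223

(1.0025, -1.1917, -1.0223)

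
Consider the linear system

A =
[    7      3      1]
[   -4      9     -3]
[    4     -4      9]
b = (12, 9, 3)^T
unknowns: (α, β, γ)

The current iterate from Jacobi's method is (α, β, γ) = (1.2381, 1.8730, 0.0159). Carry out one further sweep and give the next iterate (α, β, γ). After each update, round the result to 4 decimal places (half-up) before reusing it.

(0.9093, 1.5556, 0.6155)

One sweep:
  α = (12 - (3)·1.8730 - (1)·0.0159) / (7) = 0.9093
  β = (9 - (-4)·1.2381 - (-3)·0.0159) / (9) = 1.5556
  γ = (3 - (4)·1.2381 - (-4)·1.8730) / (9) = 0.6155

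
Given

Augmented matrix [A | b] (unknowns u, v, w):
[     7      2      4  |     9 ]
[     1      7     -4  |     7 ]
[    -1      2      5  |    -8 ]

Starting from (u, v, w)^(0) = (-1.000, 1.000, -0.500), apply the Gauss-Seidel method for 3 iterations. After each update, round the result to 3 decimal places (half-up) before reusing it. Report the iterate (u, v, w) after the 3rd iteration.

Iteration 1:
  u = (9 - (2)·1.000 - (4)·-0.500) / (7) = 1.286
  v = (7 - (1)·1.286 - (-4)·-0.500) / (7) = 0.531
  w = (-8 - (-1)·1.286 - (2)·0.531) / (5) = -1.555
Iteration 2:
  u = (9 - (2)·0.531 - (4)·-1.555) / (7) = 2.023
  v = (7 - (1)·2.023 - (-4)·-1.555) / (7) = -0.178
  w = (-8 - (-1)·2.023 - (2)·-0.178) / (5) = -1.124
Iteration 3:
  u = (9 - (2)·-0.178 - (4)·-1.124) / (7) = 1.979
  v = (7 - (1)·1.979 - (-4)·-1.124) / (7) = 0.075
  w = (-8 - (-1)·1.979 - (2)·0.075) / (5) = -1.234

(1.979, 0.075, -1.234)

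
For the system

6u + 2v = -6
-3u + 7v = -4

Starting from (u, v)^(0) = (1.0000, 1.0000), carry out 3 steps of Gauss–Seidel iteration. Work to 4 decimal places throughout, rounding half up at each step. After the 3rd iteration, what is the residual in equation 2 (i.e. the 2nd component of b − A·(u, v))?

Iteration 1:
  u = (-6 - (2)·1.0000) / (6) = -1.3333
  v = (-4 - (-3)·-1.3333) / (7) = -1.1428
Iteration 2:
  u = (-6 - (2)·-1.1428) / (6) = -0.6191
  v = (-4 - (-3)·-0.6191) / (7) = -0.8368
Iteration 3:
  u = (-6 - (2)·-0.8368) / (6) = -0.7211
  v = (-4 - (-3)·-0.7211) / (7) = -0.8805
Residual b − A·x = (0.0876, 0.0002)

0.0002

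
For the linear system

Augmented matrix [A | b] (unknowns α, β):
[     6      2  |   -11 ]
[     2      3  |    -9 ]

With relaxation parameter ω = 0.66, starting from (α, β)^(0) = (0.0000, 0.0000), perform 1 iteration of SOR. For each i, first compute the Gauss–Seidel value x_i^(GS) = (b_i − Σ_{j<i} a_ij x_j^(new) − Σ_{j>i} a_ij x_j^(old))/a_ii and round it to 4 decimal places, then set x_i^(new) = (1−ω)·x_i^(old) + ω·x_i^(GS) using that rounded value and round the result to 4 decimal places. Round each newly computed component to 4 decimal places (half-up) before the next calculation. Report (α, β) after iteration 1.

(-1.2100, -1.4476)

Iteration 1:
  α: GS value = (-11 - (2)·0.0000) / (6) = -1.8333;  α ← (1−ω)·0.0000 + ω·-1.8333 = -1.2100
  β: GS value = (-9 - (2)·-1.2100) / (3) = -2.1933;  β ← (1−ω)·0.0000 + ω·-2.1933 = -1.4476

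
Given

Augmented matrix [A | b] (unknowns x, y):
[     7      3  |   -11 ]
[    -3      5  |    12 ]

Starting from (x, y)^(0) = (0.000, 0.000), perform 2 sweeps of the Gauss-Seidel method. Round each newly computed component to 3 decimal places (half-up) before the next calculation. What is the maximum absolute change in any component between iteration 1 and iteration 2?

Iteration 1:
  x = (-11 - (3)·0.000) / (7) = -1.571
  y = (12 - (-3)·-1.571) / (5) = 1.457
Iteration 2:
  x = (-11 - (3)·1.457) / (7) = -2.196
  y = (12 - (-3)·-2.196) / (5) = 1.082
Change: (-0.625, -0.375) → max |·| = 0.625

0.625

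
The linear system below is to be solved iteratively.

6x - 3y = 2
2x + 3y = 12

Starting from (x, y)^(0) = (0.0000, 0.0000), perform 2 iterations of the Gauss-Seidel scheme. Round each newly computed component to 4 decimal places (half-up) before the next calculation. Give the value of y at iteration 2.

2.5185

Iteration 1:
  x = (2 - (-3)·0.0000) / (6) = 0.3333
  y = (12 - (2)·0.3333) / (3) = 3.7778
Iteration 2:
  x = (2 - (-3)·3.7778) / (6) = 2.2222
  y = (12 - (2)·2.2222) / (3) = 2.5185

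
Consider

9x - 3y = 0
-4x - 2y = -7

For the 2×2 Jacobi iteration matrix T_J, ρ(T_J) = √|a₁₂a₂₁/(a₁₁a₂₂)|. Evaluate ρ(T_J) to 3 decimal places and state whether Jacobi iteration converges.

0.816

a₁₂a₂₁/(a₁₁a₂₂) = (-3)·(-4) / ((9)·(-2)) = -0.666667
ρ = √|-0.666667| = √0.666667 = 0.816
ρ < 1, so Jacobi converges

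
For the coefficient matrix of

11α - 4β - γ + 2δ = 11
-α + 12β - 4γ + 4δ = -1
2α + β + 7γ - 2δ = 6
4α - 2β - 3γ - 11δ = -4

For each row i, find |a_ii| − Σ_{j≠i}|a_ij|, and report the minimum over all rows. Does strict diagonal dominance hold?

row 1: |11| − (4+1+2) = 4
row 2: |12| − (1+4+4) = 3
row 3: |7| − (2+1+2) = 2
row 4: |-11| − (4+2+3) = 2
minimum over rows = 2 → strictly diagonally dominant (convergence guaranteed)

2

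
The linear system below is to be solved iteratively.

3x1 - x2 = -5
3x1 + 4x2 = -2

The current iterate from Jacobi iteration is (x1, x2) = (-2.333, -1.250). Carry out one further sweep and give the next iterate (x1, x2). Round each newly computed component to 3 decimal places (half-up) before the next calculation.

(-2.083, 1.250)

One sweep:
  x1 = (-5 - (-1)·-1.250) / (3) = -2.083
  x2 = (-2 - (3)·-2.333) / (4) = 1.250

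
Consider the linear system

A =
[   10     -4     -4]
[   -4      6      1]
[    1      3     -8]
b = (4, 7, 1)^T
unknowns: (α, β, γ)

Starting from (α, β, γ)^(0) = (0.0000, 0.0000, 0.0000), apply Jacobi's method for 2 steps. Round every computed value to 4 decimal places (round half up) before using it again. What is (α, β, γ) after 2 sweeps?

Iteration 1:
  α = (4 - (-4)·0.0000 - (-4)·0.0000) / (10) = 0.4000
  β = (7 - (-4)·0.0000 - (1)·0.0000) / (6) = 1.1667
  γ = (1 - (1)·0.0000 - (3)·0.0000) / (-8) = -0.1250
Iteration 2:
  α = (4 - (-4)·1.1667 - (-4)·-0.1250) / (10) = 0.8167
  β = (7 - (-4)·0.4000 - (1)·-0.1250) / (6) = 1.4542
  γ = (1 - (1)·0.4000 - (3)·1.1667) / (-8) = 0.3625

(0.8167, 1.4542, 0.3625)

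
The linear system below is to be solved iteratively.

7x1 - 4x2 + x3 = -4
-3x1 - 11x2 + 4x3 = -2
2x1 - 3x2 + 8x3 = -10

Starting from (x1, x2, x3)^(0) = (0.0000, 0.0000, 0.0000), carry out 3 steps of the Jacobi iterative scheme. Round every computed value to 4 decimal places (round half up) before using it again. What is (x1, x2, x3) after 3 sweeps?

Iteration 1:
  x1 = (-4 - (-4)·0.0000 - (1)·0.0000) / (7) = -0.5714
  x2 = (-2 - (-3)·0.0000 - (4)·0.0000) / (-11) = 0.1818
  x3 = (-10 - (2)·0.0000 - (-3)·0.0000) / (8) = -1.2500
Iteration 2:
  x1 = (-4 - (-4)·0.1818 - (1)·-1.2500) / (7) = -0.2890
  x2 = (-2 - (-3)·-0.5714 - (4)·-1.2500) / (-11) = -0.1169
  x3 = (-10 - (2)·-0.5714 - (-3)·0.1818) / (8) = -1.0390
Iteration 3:
  x1 = (-4 - (-4)·-0.1169 - (1)·-1.0390) / (7) = -0.4898
  x2 = (-2 - (-3)·-0.2890 - (4)·-1.0390) / (-11) = -0.1172
  x3 = (-10 - (2)·-0.2890 - (-3)·-0.1169) / (8) = -1.2216

(-0.4898, -0.1172, -1.2216)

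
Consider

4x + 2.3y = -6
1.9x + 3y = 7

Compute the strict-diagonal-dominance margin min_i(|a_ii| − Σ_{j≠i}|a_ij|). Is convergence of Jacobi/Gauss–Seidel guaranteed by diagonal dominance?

row 1: |4| − (2.3) = 1.7
row 2: |3| − (1.9) = 1.1
minimum over rows = 1.1 → strictly diagonally dominant (convergence guaranteed)

1.1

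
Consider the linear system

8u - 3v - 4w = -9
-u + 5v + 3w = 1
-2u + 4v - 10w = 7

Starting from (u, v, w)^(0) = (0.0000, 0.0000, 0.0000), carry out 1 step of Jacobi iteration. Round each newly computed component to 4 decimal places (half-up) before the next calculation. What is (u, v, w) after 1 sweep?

(-1.1250, 0.2000, -0.7000)

Iteration 1:
  u = (-9 - (-3)·0.0000 - (-4)·0.0000) / (8) = -1.1250
  v = (1 - (-1)·0.0000 - (3)·0.0000) / (5) = 0.2000
  w = (7 - (-2)·0.0000 - (4)·0.0000) / (-10) = -0.7000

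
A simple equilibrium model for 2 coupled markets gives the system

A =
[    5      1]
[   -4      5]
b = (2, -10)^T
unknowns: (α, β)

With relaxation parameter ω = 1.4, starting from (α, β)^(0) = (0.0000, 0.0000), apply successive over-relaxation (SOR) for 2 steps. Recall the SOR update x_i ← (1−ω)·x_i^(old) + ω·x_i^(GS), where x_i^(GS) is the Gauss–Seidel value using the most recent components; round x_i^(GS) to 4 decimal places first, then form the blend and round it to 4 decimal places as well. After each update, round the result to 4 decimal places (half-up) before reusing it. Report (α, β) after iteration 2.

Iteration 1:
  α: GS value = (2 - (1)·0.0000) / (5) = 0.4000;  α ← (1−ω)·0.0000 + ω·0.4000 = 0.5600
  β: GS value = (-10 - (-4)·0.5600) / (5) = -1.5520;  β ← (1−ω)·0.0000 + ω·-1.5520 = -2.1728
Iteration 2:
  α: GS value = (2 - (1)·-2.1728) / (5) = 0.8346;  α ← (1−ω)·0.5600 + ω·0.8346 = 0.9444
  β: GS value = (-10 - (-4)·0.9444) / (5) = -1.2445;  β ← (1−ω)·-2.1728 + ω·-1.2445 = -0.8732

(0.9444, -0.8732)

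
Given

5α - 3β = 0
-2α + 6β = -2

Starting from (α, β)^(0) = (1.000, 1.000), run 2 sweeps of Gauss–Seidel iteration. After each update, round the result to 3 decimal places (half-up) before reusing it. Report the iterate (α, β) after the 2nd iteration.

Iteration 1:
  α = (0 - (-3)·1.000) / (5) = 0.600
  β = (-2 - (-2)·0.600) / (6) = -0.133
Iteration 2:
  α = (0 - (-3)·-0.133) / (5) = -0.080
  β = (-2 - (-2)·-0.080) / (6) = -0.360

(-0.080, -0.360)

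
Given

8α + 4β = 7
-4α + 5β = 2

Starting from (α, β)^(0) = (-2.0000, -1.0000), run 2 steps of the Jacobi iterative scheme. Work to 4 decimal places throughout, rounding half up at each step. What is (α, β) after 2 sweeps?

(1.4750, 1.5000)

Iteration 1:
  α = (7 - (4)·-1.0000) / (8) = 1.3750
  β = (2 - (-4)·-2.0000) / (5) = -1.2000
Iteration 2:
  α = (7 - (4)·-1.2000) / (8) = 1.4750
  β = (2 - (-4)·1.3750) / (5) = 1.5000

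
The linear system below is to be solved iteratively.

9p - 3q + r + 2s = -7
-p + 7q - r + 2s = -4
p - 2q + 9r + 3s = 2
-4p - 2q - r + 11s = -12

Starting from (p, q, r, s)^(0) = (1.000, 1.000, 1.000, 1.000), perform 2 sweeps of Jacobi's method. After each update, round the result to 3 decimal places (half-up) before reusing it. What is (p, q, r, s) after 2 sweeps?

(-0.867, -0.553, 0.333, -1.478)

Iteration 1:
  p = (-7 - (-3)·1.000 - (1)·1.000 - (2)·1.000) / (9) = -0.778
  q = (-4 - (-1)·1.000 - (-1)·1.000 - (2)·1.000) / (7) = -0.571
  r = (2 - (1)·1.000 - (-2)·1.000 - (3)·1.000) / (9) = 0.000
  s = (-12 - (-4)·1.000 - (-2)·1.000 - (-1)·1.000) / (11) = -0.455
Iteration 2:
  p = (-7 - (-3)·-0.571 - (1)·0.000 - (2)·-0.455) / (9) = -0.867
  q = (-4 - (-1)·-0.778 - (-1)·0.000 - (2)·-0.455) / (7) = -0.553
  r = (2 - (1)·-0.778 - (-2)·-0.571 - (3)·-0.455) / (9) = 0.333
  s = (-12 - (-4)·-0.778 - (-2)·-0.571 - (-1)·0.000) / (11) = -1.478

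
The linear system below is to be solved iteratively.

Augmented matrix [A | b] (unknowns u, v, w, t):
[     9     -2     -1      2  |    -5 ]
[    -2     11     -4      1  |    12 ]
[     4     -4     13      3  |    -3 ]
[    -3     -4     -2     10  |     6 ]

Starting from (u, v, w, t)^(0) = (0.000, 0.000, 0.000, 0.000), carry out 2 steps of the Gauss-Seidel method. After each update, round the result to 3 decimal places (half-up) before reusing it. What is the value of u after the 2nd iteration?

Iteration 1:
  u = (-5 - (-2)·0.000 - (-1)·0.000 - (2)·0.000) / (9) = -0.556
  v = (12 - (-2)·-0.556 - (-4)·0.000 - (1)·0.000) / (11) = 0.990
  w = (-3 - (4)·-0.556 - (-4)·0.990 - (3)·0.000) / (13) = 0.245
  t = (6 - (-3)·-0.556 - (-4)·0.990 - (-2)·0.245) / (10) = 0.878
Iteration 2:
  u = (-5 - (-2)·0.990 - (-1)·0.245 - (2)·0.878) / (9) = -0.503
  v = (12 - (-2)·-0.503 - (-4)·0.245 - (1)·0.878) / (11) = 1.009
  w = (-3 - (4)·-0.503 - (-4)·1.009 - (3)·0.878) / (13) = 0.032
  t = (6 - (-3)·-0.503 - (-4)·1.009 - (-2)·0.032) / (10) = 0.859

-0.503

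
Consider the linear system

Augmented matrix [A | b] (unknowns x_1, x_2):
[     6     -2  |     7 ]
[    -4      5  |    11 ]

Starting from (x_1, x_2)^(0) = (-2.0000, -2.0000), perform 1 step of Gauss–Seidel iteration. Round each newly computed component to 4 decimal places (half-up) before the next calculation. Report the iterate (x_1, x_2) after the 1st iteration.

Iteration 1:
  x_1 = (7 - (-2)·-2.0000) / (6) = 0.5000
  x_2 = (11 - (-4)·0.5000) / (5) = 2.6000

(0.5000, 2.6000)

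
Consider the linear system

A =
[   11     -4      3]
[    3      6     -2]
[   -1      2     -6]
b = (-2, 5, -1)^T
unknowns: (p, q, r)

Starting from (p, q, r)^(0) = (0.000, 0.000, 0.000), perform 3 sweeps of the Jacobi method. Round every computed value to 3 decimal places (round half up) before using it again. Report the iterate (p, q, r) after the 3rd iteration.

(0.045, 0.954, 0.481)

Iteration 1:
  p = (-2 - (-4)·0.000 - (3)·0.000) / (11) = -0.182
  q = (5 - (3)·0.000 - (-2)·0.000) / (6) = 0.833
  r = (-1 - (-1)·0.000 - (2)·0.000) / (-6) = 0.167
Iteration 2:
  p = (-2 - (-4)·0.833 - (3)·0.167) / (11) = 0.076
  q = (5 - (3)·-0.182 - (-2)·0.167) / (6) = 0.980
  r = (-1 - (-1)·-0.182 - (2)·0.833) / (-6) = 0.475
Iteration 3:
  p = (-2 - (-4)·0.980 - (3)·0.475) / (11) = 0.045
  q = (5 - (3)·0.076 - (-2)·0.475) / (6) = 0.954
  r = (-1 - (-1)·0.076 - (2)·0.980) / (-6) = 0.481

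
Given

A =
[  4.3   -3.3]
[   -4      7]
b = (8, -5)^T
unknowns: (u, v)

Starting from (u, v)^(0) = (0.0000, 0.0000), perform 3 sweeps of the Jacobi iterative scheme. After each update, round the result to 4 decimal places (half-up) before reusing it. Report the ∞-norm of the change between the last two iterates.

Iteration 1:
  u = (8 - (-3.3)·0.0000) / (4.3) = 1.8605
  v = (-5 - (-4)·0.0000) / (7) = -0.7143
Iteration 2:
  u = (8 - (-3.3)·-0.7143) / (4.3) = 1.3123
  v = (-5 - (-4)·1.8605) / (7) = 0.3489
Iteration 3:
  u = (8 - (-3.3)·0.3489) / (4.3) = 2.1282
  v = (-5 - (-4)·1.3123) / (7) = 0.0356
Change: (0.8159, -0.3133) → max |·| = 0.8159

0.8159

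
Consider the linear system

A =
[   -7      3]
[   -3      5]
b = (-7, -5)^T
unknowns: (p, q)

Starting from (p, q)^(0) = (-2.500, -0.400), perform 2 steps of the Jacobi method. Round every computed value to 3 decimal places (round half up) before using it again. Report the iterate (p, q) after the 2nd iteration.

Iteration 1:
  p = (-7 - (3)·-0.400) / (-7) = 0.829
  q = (-5 - (-3)·-2.500) / (5) = -2.500
Iteration 2:
  p = (-7 - (3)·-2.500) / (-7) = -0.071
  q = (-5 - (-3)·0.829) / (5) = -0.503

(-0.071, -0.503)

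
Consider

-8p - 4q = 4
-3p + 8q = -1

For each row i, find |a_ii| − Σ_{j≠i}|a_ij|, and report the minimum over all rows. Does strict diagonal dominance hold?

row 1: |-8| − (4) = 4
row 2: |8| − (3) = 5
minimum over rows = 4 → strictly diagonally dominant (convergence guaranteed)

4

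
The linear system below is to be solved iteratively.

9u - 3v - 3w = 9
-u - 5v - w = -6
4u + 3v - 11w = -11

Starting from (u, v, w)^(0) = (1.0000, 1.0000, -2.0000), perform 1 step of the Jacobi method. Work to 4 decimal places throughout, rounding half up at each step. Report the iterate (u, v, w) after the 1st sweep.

(0.6667, 1.4000, 1.6364)

Iteration 1:
  u = (9 - (-3)·1.0000 - (-3)·-2.0000) / (9) = 0.6667
  v = (-6 - (-1)·1.0000 - (-1)·-2.0000) / (-5) = 1.4000
  w = (-11 - (4)·1.0000 - (3)·1.0000) / (-11) = 1.6364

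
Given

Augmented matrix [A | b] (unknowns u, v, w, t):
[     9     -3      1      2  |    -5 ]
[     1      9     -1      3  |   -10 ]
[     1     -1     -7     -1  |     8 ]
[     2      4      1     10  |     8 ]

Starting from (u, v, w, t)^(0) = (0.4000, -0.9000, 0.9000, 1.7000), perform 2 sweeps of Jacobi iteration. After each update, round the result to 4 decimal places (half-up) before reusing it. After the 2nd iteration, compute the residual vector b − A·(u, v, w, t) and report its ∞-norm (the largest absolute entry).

2.7298

Iteration 1:
  u = (-5 - (-3)·-0.9000 - (1)·0.9000 - (2)·1.7000) / (9) = -1.3333
  v = (-10 - (1)·0.4000 - (-1)·0.9000 - (3)·1.7000) / (9) = -1.6222
  w = (8 - (1)·0.4000 - (-1)·-0.9000 - (-1)·1.7000) / (-7) = -1.2000
  t = (8 - (2)·0.4000 - (4)·-0.9000 - (1)·0.9000) / (10) = 0.9900
Iteration 2:
  u = (-5 - (-3)·-1.6222 - (1)·-1.2000 - (2)·0.9900) / (9) = -1.1830
  v = (-10 - (1)·-1.3333 - (-1)·-1.2000 - (3)·0.9900) / (9) = -1.4263
  w = (8 - (1)·-1.3333 - (-1)·-1.6222 - (-1)·0.9900) / (-7) = -1.2430
  t = (8 - (2)·-1.3333 - (4)·-1.6222 - (1)·-1.2000) / (10) = 1.8355
Residual b − A·x = (-1.0599, -2.7298, 0.8912, -1.0408); ∞-norm = 2.7298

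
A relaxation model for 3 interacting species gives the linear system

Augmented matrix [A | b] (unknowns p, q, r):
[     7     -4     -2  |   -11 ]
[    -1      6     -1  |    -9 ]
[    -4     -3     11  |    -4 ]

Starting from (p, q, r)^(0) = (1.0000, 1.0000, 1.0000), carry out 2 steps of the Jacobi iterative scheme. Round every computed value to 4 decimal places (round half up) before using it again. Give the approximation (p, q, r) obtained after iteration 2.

(-2.1602, -1.5736, -0.9416)

Iteration 1:
  p = (-11 - (-4)·1.0000 - (-2)·1.0000) / (7) = -0.7143
  q = (-9 - (-1)·1.0000 - (-1)·1.0000) / (6) = -1.1667
  r = (-4 - (-4)·1.0000 - (-3)·1.0000) / (11) = 0.2727
Iteration 2:
  p = (-11 - (-4)·-1.1667 - (-2)·0.2727) / (7) = -2.1602
  q = (-9 - (-1)·-0.7143 - (-1)·0.2727) / (6) = -1.5736
  r = (-4 - (-4)·-0.7143 - (-3)·-1.1667) / (11) = -0.9416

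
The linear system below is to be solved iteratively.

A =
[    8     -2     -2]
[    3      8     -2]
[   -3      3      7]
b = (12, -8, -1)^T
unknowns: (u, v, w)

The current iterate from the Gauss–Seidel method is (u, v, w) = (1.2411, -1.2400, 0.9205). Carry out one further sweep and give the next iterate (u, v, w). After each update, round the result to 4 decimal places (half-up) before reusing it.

(1.4201, -1.3024, 1.0239)

One sweep:
  u = (12 - (-2)·-1.2400 - (-2)·0.9205) / (8) = 1.4201
  v = (-8 - (3)·1.4201 - (-2)·0.9205) / (8) = -1.3024
  w = (-1 - (-3)·1.4201 - (3)·-1.3024) / (7) = 1.0239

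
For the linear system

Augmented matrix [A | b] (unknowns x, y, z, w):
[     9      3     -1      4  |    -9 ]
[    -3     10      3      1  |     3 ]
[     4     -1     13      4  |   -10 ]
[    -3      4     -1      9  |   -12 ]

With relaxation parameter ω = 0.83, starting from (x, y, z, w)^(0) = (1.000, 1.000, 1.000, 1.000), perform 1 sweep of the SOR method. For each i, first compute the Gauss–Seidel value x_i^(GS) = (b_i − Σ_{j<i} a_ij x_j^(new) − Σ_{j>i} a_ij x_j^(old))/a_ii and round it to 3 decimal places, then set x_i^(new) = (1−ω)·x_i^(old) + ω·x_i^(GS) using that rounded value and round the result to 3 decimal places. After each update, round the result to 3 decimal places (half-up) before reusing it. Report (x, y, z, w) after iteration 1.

(-1.214, -0.215, -0.428, -1.233)

Iteration 1:
  x: GS value = (-9 - (3)·1.000 - (-1)·1.000 - (4)·1.000) / (9) = -1.667;  x ← (1−ω)·1.000 + ω·-1.667 = -1.214
  y: GS value = (3 - (-3)·-1.214 - (3)·1.000 - (1)·1.000) / (10) = -0.464;  y ← (1−ω)·1.000 + ω·-0.464 = -0.215
  z: GS value = (-10 - (4)·-1.214 - (-1)·-0.215 - (4)·1.000) / (13) = -0.720;  z ← (1−ω)·1.000 + ω·-0.720 = -0.428
  w: GS value = (-12 - (-3)·-1.214 - (4)·-0.215 - (-1)·-0.428) / (9) = -1.690;  w ← (1−ω)·1.000 + ω·-1.690 = -1.233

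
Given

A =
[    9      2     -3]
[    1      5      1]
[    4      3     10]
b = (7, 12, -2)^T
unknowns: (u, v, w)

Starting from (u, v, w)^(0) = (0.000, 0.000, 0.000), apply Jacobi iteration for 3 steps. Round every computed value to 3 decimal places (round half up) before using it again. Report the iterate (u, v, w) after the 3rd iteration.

Iteration 1:
  u = (7 - (2)·0.000 - (-3)·0.000) / (9) = 0.778
  v = (12 - (1)·0.000 - (1)·0.000) / (5) = 2.400
  w = (-2 - (4)·0.000 - (3)·0.000) / (10) = -0.200
Iteration 2:
  u = (7 - (2)·2.400 - (-3)·-0.200) / (9) = 0.178
  v = (12 - (1)·0.778 - (1)·-0.200) / (5) = 2.284
  w = (-2 - (4)·0.778 - (3)·2.400) / (10) = -1.231
Iteration 3:
  u = (7 - (2)·2.284 - (-3)·-1.231) / (9) = -0.140
  v = (12 - (1)·0.178 - (1)·-1.231) / (5) = 2.611
  w = (-2 - (4)·0.178 - (3)·2.284) / (10) = -0.956

(-0.140, 2.611, -0.956)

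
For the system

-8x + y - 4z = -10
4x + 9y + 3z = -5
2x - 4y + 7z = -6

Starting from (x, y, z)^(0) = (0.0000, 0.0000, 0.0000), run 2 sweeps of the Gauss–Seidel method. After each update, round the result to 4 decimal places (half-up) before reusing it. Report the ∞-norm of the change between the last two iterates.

0.7857

Iteration 1:
  x = (-10 - (1)·0.0000 - (-4)·0.0000) / (-8) = 1.2500
  y = (-5 - (4)·1.2500 - (3)·0.0000) / (9) = -1.1111
  z = (-6 - (2)·1.2500 - (-4)·-1.1111) / (7) = -1.8492
Iteration 2:
  x = (-10 - (1)·-1.1111 - (-4)·-1.8492) / (-8) = 2.0357
  y = (-5 - (4)·2.0357 - (3)·-1.8492) / (9) = -0.8439
  z = (-6 - (2)·2.0357 - (-4)·-0.8439) / (7) = -1.9210
Change: (0.7857, 0.2672, -0.0718) → max |·| = 0.7857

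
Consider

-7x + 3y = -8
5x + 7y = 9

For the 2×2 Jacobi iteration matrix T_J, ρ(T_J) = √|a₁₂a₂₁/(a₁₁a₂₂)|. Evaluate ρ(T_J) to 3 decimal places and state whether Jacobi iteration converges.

a₁₂a₂₁/(a₁₁a₂₂) = (3)·(5) / ((-7)·(7)) = -0.306122
ρ = √|-0.306122| = √0.306122 = 0.553
ρ < 1, so Jacobi converges

0.553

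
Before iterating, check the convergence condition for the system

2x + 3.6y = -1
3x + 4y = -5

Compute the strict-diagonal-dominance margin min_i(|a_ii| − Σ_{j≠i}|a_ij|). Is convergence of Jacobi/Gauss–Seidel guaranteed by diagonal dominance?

row 1: |2| − (3.6) = -1.6
row 2: |4| − (3) = 1
minimum over rows = -1.6 → not strictly diagonally dominant

-1.6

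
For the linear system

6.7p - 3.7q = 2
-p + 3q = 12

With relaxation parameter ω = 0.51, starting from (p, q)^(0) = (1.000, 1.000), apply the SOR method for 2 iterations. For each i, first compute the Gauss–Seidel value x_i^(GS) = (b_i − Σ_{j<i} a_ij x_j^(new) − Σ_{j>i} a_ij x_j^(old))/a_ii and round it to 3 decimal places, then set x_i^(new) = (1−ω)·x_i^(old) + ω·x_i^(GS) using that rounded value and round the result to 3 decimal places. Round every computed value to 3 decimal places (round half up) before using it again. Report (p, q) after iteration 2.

(1.362, 3.588)

Iteration 1:
  p: GS value = (2 - (-3.7)·1.000) / (6.7) = 0.851;  p ← (1−ω)·1.000 + ω·0.851 = 0.924
  q: GS value = (12 - (-1)·0.924) / (3) = 4.308;  q ← (1−ω)·1.000 + ω·4.308 = 2.687
Iteration 2:
  p: GS value = (2 - (-3.7)·2.687) / (6.7) = 1.782;  p ← (1−ω)·0.924 + ω·1.782 = 1.362
  q: GS value = (12 - (-1)·1.362) / (3) = 4.454;  q ← (1−ω)·2.687 + ω·4.454 = 3.588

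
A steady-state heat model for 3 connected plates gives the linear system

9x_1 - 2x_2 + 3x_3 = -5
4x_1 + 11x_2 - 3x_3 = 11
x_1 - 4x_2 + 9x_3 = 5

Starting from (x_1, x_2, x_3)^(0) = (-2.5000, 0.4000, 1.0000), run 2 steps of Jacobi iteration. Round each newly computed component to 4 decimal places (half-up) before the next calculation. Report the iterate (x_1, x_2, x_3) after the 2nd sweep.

(-0.4077, 1.5667, 1.6141)

Iteration 1:
  x_1 = (-5 - (-2)·0.4000 - (3)·1.0000) / (9) = -0.8000
  x_2 = (11 - (4)·-2.5000 - (-3)·1.0000) / (11) = 2.1818
  x_3 = (5 - (1)·-2.5000 - (-4)·0.4000) / (9) = 1.0111
Iteration 2:
  x_1 = (-5 - (-2)·2.1818 - (3)·1.0111) / (9) = -0.4077
  x_2 = (11 - (4)·-0.8000 - (-3)·1.0111) / (11) = 1.5667
  x_3 = (5 - (1)·-0.8000 - (-4)·2.1818) / (9) = 1.6141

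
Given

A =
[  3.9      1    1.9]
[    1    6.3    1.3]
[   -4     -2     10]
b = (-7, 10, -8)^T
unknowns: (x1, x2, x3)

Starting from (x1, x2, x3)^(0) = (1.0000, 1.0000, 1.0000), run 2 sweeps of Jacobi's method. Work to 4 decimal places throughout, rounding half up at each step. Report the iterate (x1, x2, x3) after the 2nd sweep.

Iteration 1:
  x1 = (-7 - (1)·1.0000 - (1.9)·1.0000) / (3.9) = -2.5385
  x2 = (10 - (1)·1.0000 - (1.3)·1.0000) / (6.3) = 1.2222
  x3 = (-8 - (-4)·1.0000 - (-2)·1.0000) / (10) = -0.2000
Iteration 2:
  x1 = (-7 - (1)·1.2222 - (1.9)·-0.2000) / (3.9) = -2.0108
  x2 = (10 - (1)·-2.5385 - (1.3)·-0.2000) / (6.3) = 2.0315
  x3 = (-8 - (-4)·-2.5385 - (-2)·1.2222) / (10) = -1.5710

(-2.0108, 2.0315, -1.5710)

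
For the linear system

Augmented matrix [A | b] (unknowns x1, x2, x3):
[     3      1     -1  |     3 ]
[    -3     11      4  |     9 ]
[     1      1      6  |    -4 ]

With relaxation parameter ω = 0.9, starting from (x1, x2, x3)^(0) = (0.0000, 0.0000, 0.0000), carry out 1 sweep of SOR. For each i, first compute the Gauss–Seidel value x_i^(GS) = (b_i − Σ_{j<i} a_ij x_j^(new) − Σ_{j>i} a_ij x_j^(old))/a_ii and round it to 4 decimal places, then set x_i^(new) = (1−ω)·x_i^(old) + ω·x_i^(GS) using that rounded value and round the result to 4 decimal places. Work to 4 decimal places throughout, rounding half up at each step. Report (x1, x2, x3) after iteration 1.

(0.9000, 0.9572, -0.8786)

Iteration 1:
  x1: GS value = (3 - (1)·0.0000 - (-1)·0.0000) / (3) = 1.0000;  x1 ← (1−ω)·0.0000 + ω·1.0000 = 0.9000
  x2: GS value = (9 - (-3)·0.9000 - (4)·0.0000) / (11) = 1.0636;  x2 ← (1−ω)·0.0000 + ω·1.0636 = 0.9572
  x3: GS value = (-4 - (1)·0.9000 - (1)·0.9572) / (6) = -0.9762;  x3 ← (1−ω)·0.0000 + ω·-0.9762 = -0.8786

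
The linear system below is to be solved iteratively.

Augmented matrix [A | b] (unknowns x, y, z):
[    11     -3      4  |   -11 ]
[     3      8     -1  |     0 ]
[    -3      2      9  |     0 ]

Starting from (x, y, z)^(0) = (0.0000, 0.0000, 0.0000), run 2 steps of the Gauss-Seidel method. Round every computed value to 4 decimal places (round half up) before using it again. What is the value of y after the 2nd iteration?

Iteration 1:
  x = (-11 - (-3)·0.0000 - (4)·0.0000) / (11) = -1.0000
  y = (0 - (3)·-1.0000 - (-1)·0.0000) / (8) = 0.3750
  z = (0 - (-3)·-1.0000 - (2)·0.3750) / (9) = -0.4167
Iteration 2:
  x = (-11 - (-3)·0.3750 - (4)·-0.4167) / (11) = -0.7462
  y = (0 - (3)·-0.7462 - (-1)·-0.4167) / (8) = 0.2277
  z = (0 - (-3)·-0.7462 - (2)·0.2277) / (9) = -0.2993

0.2277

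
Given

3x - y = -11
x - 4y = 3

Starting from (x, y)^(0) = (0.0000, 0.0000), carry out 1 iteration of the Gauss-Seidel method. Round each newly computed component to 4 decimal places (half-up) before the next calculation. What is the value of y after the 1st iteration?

Iteration 1:
  x = (-11 - (-1)·0.0000) / (3) = -3.6667
  y = (3 - (1)·-3.6667) / (-4) = -1.6667

-1.6667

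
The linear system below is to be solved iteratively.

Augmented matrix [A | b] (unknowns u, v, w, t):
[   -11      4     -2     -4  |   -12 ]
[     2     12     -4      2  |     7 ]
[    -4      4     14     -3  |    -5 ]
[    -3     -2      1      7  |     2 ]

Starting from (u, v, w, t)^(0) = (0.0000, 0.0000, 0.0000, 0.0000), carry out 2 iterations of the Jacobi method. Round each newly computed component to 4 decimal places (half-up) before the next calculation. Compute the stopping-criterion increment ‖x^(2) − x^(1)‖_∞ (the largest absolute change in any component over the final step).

Iteration 1:
  u = (-12 - (4)·0.0000 - (-2)·0.0000 - (-4)·0.0000) / (-11) = 1.0909
  v = (7 - (2)·0.0000 - (-4)·0.0000 - (2)·0.0000) / (12) = 0.5833
  w = (-5 - (-4)·0.0000 - (4)·0.0000 - (-3)·0.0000) / (14) = -0.3571
  t = (2 - (-3)·0.0000 - (-2)·0.0000 - (1)·0.0000) / (7) = 0.2857
Iteration 2:
  u = (-12 - (4)·0.5833 - (-2)·-0.3571 - (-4)·0.2857) / (-11) = 1.2641
  v = (7 - (2)·1.0909 - (-4)·-0.3571 - (2)·0.2857) / (12) = 0.2349
  w = (-5 - (-4)·1.0909 - (4)·0.5833 - (-3)·0.2857) / (14) = -0.1509
  t = (2 - (-3)·1.0909 - (-2)·0.5833 - (1)·-0.3571) / (7) = 0.9709
Change: (0.1732, -0.3484, 0.2062, 0.6852) → max |·| = 0.6852

0.6852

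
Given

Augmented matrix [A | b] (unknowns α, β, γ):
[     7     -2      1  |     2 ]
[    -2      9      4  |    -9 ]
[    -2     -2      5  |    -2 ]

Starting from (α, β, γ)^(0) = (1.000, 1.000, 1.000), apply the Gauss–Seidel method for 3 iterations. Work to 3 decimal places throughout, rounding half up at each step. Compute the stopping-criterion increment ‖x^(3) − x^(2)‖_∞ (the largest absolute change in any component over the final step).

Iteration 1:
  α = (2 - (-2)·1.000 - (1)·1.000) / (7) = 0.429
  β = (-9 - (-2)·0.429 - (4)·1.000) / (9) = -1.349
  γ = (-2 - (-2)·0.429 - (-2)·-1.349) / (5) = -0.768
Iteration 2:
  α = (2 - (-2)·-1.349 - (1)·-0.768) / (7) = 0.010
  β = (-9 - (-2)·0.010 - (4)·-0.768) / (9) = -0.656
  γ = (-2 - (-2)·0.010 - (-2)·-0.656) / (5) = -0.658
Iteration 3:
  α = (2 - (-2)·-0.656 - (1)·-0.658) / (7) = 0.192
  β = (-9 - (-2)·0.192 - (4)·-0.658) / (9) = -0.665
  γ = (-2 - (-2)·0.192 - (-2)·-0.665) / (5) = -0.589
Change: (0.182, -0.009, 0.069) → max |·| = 0.182

0.182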